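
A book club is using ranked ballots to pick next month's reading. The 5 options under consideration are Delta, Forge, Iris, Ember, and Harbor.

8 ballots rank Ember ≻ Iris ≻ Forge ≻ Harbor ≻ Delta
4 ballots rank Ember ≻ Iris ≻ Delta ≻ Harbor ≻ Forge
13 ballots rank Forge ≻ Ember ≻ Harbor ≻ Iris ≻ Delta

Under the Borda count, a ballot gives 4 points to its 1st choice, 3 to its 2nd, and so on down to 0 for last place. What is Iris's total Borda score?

Borda scores:
  Delta: 8·0 + 4·2 + 13·0 = 8
  Forge: 8·2 + 4·0 + 13·4 = 68
  Iris: 8·3 + 4·3 + 13·1 = 49
  Ember: 8·4 + 4·4 + 13·3 = 87
  Harbor: 8·1 + 4·1 + 13·2 = 38

49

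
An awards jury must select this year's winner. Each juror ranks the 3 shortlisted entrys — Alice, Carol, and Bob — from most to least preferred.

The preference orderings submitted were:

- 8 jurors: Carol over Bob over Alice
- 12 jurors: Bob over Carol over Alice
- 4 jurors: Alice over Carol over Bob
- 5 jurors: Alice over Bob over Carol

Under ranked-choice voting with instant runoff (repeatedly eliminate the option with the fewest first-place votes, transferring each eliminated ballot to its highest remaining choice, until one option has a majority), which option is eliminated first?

Round 1: Bob 12, Alice 9, Carol 8. Carol has the fewest and is eliminated.
Round 2: Bob 20, Alice 9. Bob has a majority.

Carol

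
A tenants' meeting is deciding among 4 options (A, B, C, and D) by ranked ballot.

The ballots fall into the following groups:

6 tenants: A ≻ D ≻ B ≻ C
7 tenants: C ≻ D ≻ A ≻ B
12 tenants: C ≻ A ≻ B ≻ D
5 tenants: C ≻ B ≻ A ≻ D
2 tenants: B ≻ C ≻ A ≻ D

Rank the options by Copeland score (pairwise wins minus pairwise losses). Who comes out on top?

Pairwise results:
  A vs B: A wins 25–7.
  A vs C: C wins 26–6.
  A vs D: A wins 25–7.
  B vs C: C wins 24–8.
  B vs D: B wins 19–13.
  C vs D: C wins 26–6.
Copeland scores (wins − losses):
  A: 2 − 1 = 1
  B: 1 − 2 = -1
  C: 3 − 0 = 3
  D: 0 − 3 = -3
C has the best Copeland score.

C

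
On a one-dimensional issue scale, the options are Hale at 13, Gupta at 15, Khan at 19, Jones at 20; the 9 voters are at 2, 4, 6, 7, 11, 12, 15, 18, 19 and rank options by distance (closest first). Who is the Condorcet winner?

Hale

With single-peaked preferences on a line, the Condorcet winner is the candidate closest to the median voter.
The median voter (position 11) is closest to Hale at 13.
Check: Hale vs Gupta — voters closer to Hale: 6 of 9.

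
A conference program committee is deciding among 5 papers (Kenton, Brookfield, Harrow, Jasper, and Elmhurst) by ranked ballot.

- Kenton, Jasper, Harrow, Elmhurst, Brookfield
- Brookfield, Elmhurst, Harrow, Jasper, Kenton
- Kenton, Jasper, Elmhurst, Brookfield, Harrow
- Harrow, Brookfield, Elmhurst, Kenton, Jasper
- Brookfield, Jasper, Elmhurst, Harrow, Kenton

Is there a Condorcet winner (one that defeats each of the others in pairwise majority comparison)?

Head-to-head results (5 voters total):
Kenton vs Brookfield: Brookfield wins 3–2.
Kenton vs Harrow: Harrow wins 3–2.
Kenton vs Jasper: Kenton wins 3–2.
Kenton vs Elmhurst: Elmhurst wins 3–2.
Brookfield vs Harrow: Brookfield wins 3–2.
Brookfield vs Jasper: Brookfield wins 3–2.
Brookfield vs Elmhurst: Brookfield wins 3–2.
Harrow vs Jasper: Jasper wins 3–2.
Harrow vs Elmhurst: Elmhurst wins 3–2.
Jasper vs Elmhurst: Jasper wins 3–2.
Brookfield beats each rival — Kenton (3–2), Harrow (3–2), Jasper (3–2), Elmhurst (3–2) — so Brookfield is the Condorcet winner.

Yes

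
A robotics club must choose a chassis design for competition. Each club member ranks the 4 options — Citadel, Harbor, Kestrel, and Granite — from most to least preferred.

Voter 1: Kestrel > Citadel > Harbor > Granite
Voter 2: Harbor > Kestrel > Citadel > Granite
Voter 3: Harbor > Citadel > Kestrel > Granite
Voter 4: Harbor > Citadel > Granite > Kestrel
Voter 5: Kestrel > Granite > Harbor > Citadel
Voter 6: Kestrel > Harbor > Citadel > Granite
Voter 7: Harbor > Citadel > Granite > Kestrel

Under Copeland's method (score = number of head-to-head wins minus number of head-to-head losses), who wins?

Pairwise results:
  Citadel vs Harbor: Harbor wins 6–1.
  Citadel vs Kestrel: Kestrel wins 4–3.
  Citadel vs Granite: Citadel wins 6–1.
  Harbor vs Kestrel: Harbor wins 4–3.
  Harbor vs Granite: Harbor wins 6–1.
  Kestrel vs Granite: Kestrel wins 5–2.
Copeland scores (wins − losses):
  Citadel: 1 − 2 = -1
  Harbor: 3 − 0 = 3
  Kestrel: 2 − 1 = 1
  Granite: 0 − 3 = -3
Harbor has the best Copeland score.

Harbor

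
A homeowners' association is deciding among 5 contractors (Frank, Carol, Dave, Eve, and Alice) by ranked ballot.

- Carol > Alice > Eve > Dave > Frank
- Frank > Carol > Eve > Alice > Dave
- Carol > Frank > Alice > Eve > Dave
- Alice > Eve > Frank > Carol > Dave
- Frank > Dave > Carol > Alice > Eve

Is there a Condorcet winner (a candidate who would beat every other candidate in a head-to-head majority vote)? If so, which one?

Head-to-head results (5 voters total):
Frank vs Carol: Frank wins 3–2.
Frank vs Dave: Frank wins 4–1.
Frank vs Eve: Frank wins 3–2.
Frank vs Alice: Frank wins 3–2.
Carol vs Dave: Carol wins 4–1.
Carol vs Eve: Carol wins 4–1.
Carol vs Alice: Carol wins 4–1.
Dave vs Eve: Eve wins 4–1.
Dave vs Alice: Alice wins 4–1.
Eve vs Alice: Alice wins 4–1.
Frank beats each rival — Carol (3–2), Dave (4–1), Eve (3–2), Alice (3–2) — so Frank is the Condorcet winner.

Frank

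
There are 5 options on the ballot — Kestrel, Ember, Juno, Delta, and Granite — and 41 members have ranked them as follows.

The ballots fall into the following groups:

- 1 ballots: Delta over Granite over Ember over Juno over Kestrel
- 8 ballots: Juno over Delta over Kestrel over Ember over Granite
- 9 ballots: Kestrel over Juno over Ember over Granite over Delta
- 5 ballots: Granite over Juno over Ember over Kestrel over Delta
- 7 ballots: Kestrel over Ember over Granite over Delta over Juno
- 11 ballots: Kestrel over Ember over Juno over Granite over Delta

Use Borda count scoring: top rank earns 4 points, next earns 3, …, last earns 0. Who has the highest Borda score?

Borda scores:
  Kestrel: 0 + 8·2 + 9·4 + 5·1 + 7·4 + 11·4 = 129
  Ember: 2 + 8·1 + 9·2 + 5·2 + 7·3 + 11·3 = 92
  Juno: 1 + 8·4 + 9·3 + 5·3 + 7·0 + 11·2 = 97
  Delta: 4 + 8·3 + 9·0 + 5·0 + 7·1 + 11·0 = 35
  Granite: 3 + 8·0 + 9·1 + 5·4 + 7·2 + 11·1 = 57
Kestrel has the highest total.

Kestrel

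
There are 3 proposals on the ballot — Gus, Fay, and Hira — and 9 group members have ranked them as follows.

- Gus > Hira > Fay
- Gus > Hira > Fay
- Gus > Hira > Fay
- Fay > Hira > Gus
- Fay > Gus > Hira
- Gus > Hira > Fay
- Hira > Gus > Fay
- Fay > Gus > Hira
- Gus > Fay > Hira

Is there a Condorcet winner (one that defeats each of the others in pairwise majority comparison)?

Head-to-head results (9 voters total):
Gus vs Fay: Gus wins 6–3.
Gus vs Hira: Gus wins 7–2.
Fay vs Hira: Hira wins 5–4.
Gus beats each rival — Fay (6–3), Hira (7–2) — so Gus is the Condorcet winner.

Yes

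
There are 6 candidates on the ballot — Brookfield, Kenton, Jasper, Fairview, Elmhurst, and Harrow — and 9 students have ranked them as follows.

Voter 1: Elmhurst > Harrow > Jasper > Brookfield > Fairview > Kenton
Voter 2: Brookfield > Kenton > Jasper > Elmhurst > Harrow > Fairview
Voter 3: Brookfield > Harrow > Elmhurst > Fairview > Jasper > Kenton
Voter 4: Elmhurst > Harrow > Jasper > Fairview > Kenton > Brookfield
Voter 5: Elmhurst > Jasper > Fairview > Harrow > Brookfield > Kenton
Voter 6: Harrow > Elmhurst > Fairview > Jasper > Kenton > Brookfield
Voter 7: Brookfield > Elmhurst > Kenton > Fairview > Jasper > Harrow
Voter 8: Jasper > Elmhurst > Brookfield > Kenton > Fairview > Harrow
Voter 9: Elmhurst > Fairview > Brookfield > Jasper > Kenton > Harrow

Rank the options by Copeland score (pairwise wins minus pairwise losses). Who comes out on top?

Elmhurst

Pairwise results:
  Brookfield vs Kenton: Brookfield wins 7–2.
  Brookfield vs Jasper: Jasper wins 5–4.
  Brookfield vs Fairview: Brookfield wins 5–4.
  Brookfield vs Elmhurst: Elmhurst wins 6–3.
  Brookfield vs Harrow: Brookfield wins 5–4.
  Kenton vs Jasper: Jasper wins 7–2.
  Kenton vs Fairview: Fairview wins 6–3.
  Kenton vs Elmhurst: Elmhurst wins 8–1.
  Kenton vs Harrow: Harrow wins 5–4.
  Jasper vs Fairview: Jasper wins 5–4.
  Jasper vs Elmhurst: Elmhurst wins 7–2.
  Jasper vs Harrow: Jasper wins 5–4.
  Fairview vs Elmhurst: Elmhurst wins 9–0.
  Fairview vs Harrow: Harrow wins 5–4.
  Elmhurst vs Harrow: Elmhurst wins 7–2.
Copeland scores (wins − losses):
  Brookfield: 3 − 2 = 1
  Kenton: 0 − 5 = -5
  Jasper: 4 − 1 = 3
  Fairview: 1 − 4 = -3
  Elmhurst: 5 − 0 = 5
  Harrow: 2 − 3 = -1
Elmhurst has the best Copeland score.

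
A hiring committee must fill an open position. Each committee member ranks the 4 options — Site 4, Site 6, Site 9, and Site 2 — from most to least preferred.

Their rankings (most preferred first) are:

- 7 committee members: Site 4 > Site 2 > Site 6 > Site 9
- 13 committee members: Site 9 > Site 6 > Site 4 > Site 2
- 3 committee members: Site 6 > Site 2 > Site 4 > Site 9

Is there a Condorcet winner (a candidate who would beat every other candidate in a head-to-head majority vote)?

Yes

Head-to-head results (23 voters total):
Site 4 vs Site 6: Site 6 wins 16–7.
Site 4 vs Site 9: Site 9 wins 13–10.
Site 4 vs Site 2: Site 4 wins 20–3.
Site 6 vs Site 9: Site 9 wins 13–10.
Site 6 vs Site 2: Site 6 wins 16–7.
Site 9 vs Site 2: Site 9 wins 13–10.
Site 9 beats each rival — Site 4 (13–10), Site 6 (13–10), Site 2 (13–10) — so Site 9 is the Condorcet winner.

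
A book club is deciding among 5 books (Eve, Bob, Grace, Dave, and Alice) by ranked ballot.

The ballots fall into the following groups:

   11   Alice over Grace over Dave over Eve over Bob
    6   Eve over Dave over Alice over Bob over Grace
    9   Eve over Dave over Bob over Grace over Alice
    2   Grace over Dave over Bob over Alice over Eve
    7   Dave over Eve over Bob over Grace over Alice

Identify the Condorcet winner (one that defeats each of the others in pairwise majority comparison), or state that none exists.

Dave

Head-to-head results (35 voters total):
Eve vs Bob: Eve wins 33–2.
Eve vs Grace: Eve wins 22–13.
Eve vs Dave: Dave wins 20–15.
Eve vs Alice: Eve wins 22–13.
Bob vs Grace: Bob wins 22–13.
Bob vs Dave: Dave wins 35–0.
Bob vs Alice: Bob wins 18–17.
Grace vs Dave: Dave wins 22–13.
Grace vs Alice: Grace wins 18–17.
Dave vs Alice: Dave wins 24–11.
Dave beats each rival — Eve (20–15), Bob (35–0), Grace (22–13), Alice (24–11) — so Dave is the Condorcet winner.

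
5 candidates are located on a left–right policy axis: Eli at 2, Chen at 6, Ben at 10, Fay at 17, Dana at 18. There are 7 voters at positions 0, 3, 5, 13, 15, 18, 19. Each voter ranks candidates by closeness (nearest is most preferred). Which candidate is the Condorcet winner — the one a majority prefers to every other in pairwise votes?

With single-peaked preferences on a line, the Condorcet winner is the candidate closest to the median voter.
The median voter (position 13) is closest to Ben at 10.
Check: Ben vs Fay — voters closer to Ben: 4 of 7.

Ben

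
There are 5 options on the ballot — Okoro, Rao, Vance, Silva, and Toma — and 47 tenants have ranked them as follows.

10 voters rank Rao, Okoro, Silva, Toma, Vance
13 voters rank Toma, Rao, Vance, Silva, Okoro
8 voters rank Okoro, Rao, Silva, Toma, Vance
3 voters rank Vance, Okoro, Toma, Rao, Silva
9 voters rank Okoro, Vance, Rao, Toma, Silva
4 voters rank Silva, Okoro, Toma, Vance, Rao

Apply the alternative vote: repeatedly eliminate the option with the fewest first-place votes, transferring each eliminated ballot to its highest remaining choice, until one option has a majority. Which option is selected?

Okoro

Round 1: Okoro 17, Toma 13, Rao 10, Silva 4, Vance 3. Vance has the fewest and is eliminated.
Round 2: Okoro 20, Toma 13, Rao 10, Silva 4. Silva has the fewest and is eliminated.
Round 3: Okoro 24, Toma 13, Rao 10. Okoro has a majority.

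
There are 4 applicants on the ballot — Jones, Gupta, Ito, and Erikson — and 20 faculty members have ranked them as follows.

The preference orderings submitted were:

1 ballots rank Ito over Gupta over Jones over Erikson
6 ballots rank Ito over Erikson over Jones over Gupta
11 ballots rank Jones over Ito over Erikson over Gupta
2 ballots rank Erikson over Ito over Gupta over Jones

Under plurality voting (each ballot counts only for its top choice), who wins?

First-place vote totals:
  Jones: 11
  Gupta: 0
  Ito: 7
  Erikson: 2
Jones has the most first-place votes.

Jones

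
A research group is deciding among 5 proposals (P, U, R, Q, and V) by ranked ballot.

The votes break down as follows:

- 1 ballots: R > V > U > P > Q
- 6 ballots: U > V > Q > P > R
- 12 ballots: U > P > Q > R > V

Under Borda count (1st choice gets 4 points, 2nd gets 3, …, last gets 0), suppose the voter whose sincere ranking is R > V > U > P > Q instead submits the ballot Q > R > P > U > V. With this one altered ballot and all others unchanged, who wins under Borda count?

Borda totals with the altered ballot: P 44, U 73, R 15, Q 40, V 18.
The winner is unchanged: still U.

U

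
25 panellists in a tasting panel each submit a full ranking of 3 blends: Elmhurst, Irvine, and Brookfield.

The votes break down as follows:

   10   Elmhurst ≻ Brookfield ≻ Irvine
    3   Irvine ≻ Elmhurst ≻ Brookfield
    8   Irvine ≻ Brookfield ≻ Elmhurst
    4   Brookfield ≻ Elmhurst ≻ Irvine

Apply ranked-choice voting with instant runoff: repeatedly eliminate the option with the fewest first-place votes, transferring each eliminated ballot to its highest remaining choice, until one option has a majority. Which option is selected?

Round 1: Irvine 11, Elmhurst 10, Brookfield 4. Brookfield has the fewest and is eliminated.
Round 2: Elmhurst 14, Irvine 11. Elmhurst has a majority.

Elmhurst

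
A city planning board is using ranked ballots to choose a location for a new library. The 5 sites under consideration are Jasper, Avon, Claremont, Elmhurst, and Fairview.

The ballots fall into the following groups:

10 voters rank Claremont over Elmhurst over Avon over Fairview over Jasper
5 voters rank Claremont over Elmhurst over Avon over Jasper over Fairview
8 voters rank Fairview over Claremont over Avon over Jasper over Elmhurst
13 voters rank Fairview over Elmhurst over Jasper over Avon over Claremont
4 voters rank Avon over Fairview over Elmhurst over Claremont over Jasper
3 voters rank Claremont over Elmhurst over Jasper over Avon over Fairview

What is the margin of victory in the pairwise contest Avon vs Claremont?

Ballots ranking Avon above Claremont: 13+4 = 17.
Ballots ranking Claremont above Avon: 10+5+8+3 = 26.
Claremont wins 26–17, a margin of 9.

9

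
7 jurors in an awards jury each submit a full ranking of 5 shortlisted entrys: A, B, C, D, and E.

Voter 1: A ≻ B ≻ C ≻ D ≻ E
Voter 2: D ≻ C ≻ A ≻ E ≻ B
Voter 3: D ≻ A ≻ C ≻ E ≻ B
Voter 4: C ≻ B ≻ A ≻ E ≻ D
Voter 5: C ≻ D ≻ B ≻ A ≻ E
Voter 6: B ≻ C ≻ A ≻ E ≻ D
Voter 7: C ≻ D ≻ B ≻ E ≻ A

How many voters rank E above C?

0

Ballots ranking E above C: 0.
Ballots ranking C above E: 7.
So 0 of 7 voters prefer E to C.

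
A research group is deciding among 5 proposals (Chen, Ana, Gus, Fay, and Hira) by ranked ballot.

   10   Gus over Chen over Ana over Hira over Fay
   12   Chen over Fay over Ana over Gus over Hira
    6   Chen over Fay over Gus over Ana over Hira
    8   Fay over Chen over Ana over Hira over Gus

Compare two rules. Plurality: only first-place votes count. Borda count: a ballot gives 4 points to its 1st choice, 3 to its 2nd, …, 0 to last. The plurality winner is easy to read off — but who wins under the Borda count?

Plurality first-place counts: Chen 18, Ana 0, Gus 10, Fay 8, Hira 0 → Chen.
Borda totals: Chen 126, Ana 66, Gus 64, Fay 86, Hira 18 → Chen.

Chen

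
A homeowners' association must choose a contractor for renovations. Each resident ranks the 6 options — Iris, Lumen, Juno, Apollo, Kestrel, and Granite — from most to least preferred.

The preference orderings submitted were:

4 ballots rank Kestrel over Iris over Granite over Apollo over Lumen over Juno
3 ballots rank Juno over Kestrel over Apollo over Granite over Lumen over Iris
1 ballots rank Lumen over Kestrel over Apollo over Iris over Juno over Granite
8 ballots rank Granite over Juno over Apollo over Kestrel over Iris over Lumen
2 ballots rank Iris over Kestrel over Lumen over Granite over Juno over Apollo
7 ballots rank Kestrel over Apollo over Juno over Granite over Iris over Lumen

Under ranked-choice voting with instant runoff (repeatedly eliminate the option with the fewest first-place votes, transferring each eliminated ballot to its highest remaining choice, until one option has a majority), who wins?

Kestrel

Round 1: Kestrel 11, Granite 8, Juno 3, Iris 2, Lumen 1, Apollo 0. Apollo has the fewest and is eliminated.
Round 2: Kestrel 11, Granite 8, Juno 3, Iris 2, Lumen 1. Lumen has the fewest and is eliminated.
Round 3: Kestrel 12, Granite 8, Juno 3, Iris 2. Iris has the fewest and is eliminated.
Round 4: Kestrel 14, Granite 8, Juno 3. Kestrel has a majority.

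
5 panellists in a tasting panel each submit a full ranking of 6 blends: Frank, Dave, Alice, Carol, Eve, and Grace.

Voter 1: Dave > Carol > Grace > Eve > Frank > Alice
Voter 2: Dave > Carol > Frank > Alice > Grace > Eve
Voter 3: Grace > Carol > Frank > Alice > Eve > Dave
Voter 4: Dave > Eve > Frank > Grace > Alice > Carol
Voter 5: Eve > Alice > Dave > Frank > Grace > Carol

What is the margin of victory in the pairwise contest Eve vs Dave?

1

Ballots ranking Eve above Dave: 2.
Ballots ranking Dave above Eve: 3.
Dave wins 3–2, a margin of 1.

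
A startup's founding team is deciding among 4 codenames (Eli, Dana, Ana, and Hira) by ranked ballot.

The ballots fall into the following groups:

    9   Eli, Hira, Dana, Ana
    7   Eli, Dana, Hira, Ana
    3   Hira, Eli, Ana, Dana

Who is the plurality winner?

First-place vote totals:
  Eli: 16
  Dana: 0
  Ana: 0
  Hira: 3
Eli has the most first-place votes.

Eli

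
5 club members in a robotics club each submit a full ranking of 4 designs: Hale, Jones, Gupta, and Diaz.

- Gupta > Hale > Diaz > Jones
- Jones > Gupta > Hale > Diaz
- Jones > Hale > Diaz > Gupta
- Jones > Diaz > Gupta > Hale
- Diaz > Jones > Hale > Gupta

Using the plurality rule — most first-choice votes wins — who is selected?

First-place vote totals:
  Hale: 0
  Jones: 3
  Gupta: 1
  Diaz: 1
Jones has the most first-place votes.

Jones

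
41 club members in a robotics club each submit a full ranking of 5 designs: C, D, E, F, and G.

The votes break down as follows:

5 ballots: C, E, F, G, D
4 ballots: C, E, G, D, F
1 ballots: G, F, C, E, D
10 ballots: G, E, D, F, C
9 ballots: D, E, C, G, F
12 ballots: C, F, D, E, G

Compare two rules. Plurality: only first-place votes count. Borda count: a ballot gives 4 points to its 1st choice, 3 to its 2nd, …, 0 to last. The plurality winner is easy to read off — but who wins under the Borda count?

Plurality first-place counts: C 21, D 9, E 0, F 0, G 11 → C.
Borda totals: C 104, D 84, E 97, F 59, G 66 → C.

C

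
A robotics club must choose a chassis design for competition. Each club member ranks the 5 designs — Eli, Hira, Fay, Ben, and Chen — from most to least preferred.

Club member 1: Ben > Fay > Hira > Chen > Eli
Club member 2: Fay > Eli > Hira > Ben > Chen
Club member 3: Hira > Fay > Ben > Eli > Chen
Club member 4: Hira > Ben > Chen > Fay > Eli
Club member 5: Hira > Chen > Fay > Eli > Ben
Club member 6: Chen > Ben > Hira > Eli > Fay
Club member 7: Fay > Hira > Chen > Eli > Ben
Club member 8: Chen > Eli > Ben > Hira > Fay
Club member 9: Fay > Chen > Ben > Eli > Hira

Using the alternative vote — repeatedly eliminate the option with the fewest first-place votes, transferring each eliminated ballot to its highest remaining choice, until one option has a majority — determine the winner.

Round 1: Hira 3, Fay 3, Chen 2, Ben 1, Eli 0. Eli has the fewest and is eliminated.
Round 2: Hira 3, Fay 3, Chen 2, Ben 1. Ben has the fewest and is eliminated.
Round 3: Fay 4, Hira 3, Chen 2. Chen has the fewest and is eliminated.
Round 4: Hira 5, Fay 4. Hira has a majority.

Hira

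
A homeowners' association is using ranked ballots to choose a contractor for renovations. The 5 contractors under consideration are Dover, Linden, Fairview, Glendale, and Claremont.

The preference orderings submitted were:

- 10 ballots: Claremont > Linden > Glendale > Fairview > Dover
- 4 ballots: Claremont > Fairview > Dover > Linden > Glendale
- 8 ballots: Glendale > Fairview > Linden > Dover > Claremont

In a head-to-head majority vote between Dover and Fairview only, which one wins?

Ballots ranking Dover above Fairview: 0.
Ballots ranking Fairview above Dover: 10+4+8 = 22.
Fairview wins the head-to-head, 22–0.

Fairview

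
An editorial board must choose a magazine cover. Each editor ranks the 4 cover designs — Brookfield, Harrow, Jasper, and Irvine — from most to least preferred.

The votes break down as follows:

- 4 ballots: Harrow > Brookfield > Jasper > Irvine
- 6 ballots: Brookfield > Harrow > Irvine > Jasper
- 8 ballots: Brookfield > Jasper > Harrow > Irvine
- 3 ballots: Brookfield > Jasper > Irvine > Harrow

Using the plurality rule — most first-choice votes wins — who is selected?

First-place vote totals:
  Brookfield: 17
  Harrow: 4
  Jasper: 0
  Irvine: 0
Brookfield has the most first-place votes.

Brookfield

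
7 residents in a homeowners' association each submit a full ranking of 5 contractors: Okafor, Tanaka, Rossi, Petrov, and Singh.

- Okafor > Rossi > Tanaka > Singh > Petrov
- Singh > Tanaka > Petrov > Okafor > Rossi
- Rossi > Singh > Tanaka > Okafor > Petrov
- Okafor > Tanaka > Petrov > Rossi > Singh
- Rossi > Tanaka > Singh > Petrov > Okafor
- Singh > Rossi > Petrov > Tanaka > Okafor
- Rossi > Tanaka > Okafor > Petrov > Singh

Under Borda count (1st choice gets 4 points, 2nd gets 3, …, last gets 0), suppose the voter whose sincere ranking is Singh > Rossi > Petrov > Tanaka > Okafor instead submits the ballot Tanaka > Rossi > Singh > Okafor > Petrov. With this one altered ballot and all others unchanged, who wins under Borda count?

Tanaka

Borda totals with the altered ballot: Okafor 13, Tanaka 20, Rossi 19, Petrov 6, Singh 12.
The switch changes the winner from Rossi to Tanaka.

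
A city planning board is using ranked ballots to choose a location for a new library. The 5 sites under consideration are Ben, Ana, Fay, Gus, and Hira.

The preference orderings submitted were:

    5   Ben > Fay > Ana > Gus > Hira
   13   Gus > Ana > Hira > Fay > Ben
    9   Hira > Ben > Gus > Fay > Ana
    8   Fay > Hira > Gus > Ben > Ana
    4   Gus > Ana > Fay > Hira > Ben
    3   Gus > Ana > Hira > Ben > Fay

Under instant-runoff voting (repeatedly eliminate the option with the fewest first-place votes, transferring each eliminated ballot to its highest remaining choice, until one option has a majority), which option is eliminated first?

Ana

Round 1: Gus 20, Hira 9, Fay 8, Ben 5, Ana 0. Ana has the fewest and is eliminated.
Round 2: Gus 20, Hira 9, Fay 8, Ben 5. Ben has the fewest and is eliminated.
Round 3: Gus 20, Fay 13, Hira 9. Hira has the fewest and is eliminated.
Round 4: Gus 29, Fay 13. Gus has a majority.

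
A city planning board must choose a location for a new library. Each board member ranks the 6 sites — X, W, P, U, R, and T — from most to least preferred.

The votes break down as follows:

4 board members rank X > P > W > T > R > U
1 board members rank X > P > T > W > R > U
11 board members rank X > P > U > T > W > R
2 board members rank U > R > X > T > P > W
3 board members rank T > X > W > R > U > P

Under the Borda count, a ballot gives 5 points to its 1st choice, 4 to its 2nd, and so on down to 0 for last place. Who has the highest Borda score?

Borda scores:
  X: 4·5 + 5 + 11·5 + 2·3 + 3·4 = 98
  W: 4·3 + 2 + 11·1 + 2·0 + 3·3 = 34
  P: 4·4 + 4 + 11·4 + 2·1 + 3·0 = 66
  U: 4·0 + 0 + 11·3 + 2·5 + 3·1 = 46
  R: 4·1 + 1 + 11·0 + 2·4 + 3·2 = 19
  T: 4·2 + 3 + 11·2 + 2·2 + 3·5 = 52
X has the highest total.

X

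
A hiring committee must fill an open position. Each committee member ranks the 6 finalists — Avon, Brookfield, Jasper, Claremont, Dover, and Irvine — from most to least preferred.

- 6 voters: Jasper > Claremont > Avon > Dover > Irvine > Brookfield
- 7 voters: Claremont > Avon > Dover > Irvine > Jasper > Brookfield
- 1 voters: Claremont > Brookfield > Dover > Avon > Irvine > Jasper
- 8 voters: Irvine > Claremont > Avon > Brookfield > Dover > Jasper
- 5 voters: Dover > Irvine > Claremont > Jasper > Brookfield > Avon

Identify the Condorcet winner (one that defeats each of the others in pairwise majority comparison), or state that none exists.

Claremont

Head-to-head results (27 voters total):
Avon vs Brookfield: Avon wins 21–6.
Avon vs Jasper: Avon wins 16–11.
Avon vs Claremont: Claremont wins 27–0.
Avon vs Dover: Avon wins 21–6.
Avon vs Irvine: Avon wins 14–13.
Brookfield vs Jasper: Jasper wins 18–9.
Brookfield vs Claremont: Claremont wins 27–0.
Brookfield vs Dover: Dover wins 18–9.
Brookfield vs Irvine: Irvine wins 26–1.
Jasper vs Claremont: Claremont wins 21–6.
Jasper vs Dover: Dover wins 21–6.
Jasper vs Irvine: Irvine wins 21–6.
Claremont vs Dover: Claremont wins 22–5.
Claremont vs Irvine: Claremont wins 14–13.
Dover vs Irvine: Dover wins 19–8.
Claremont beats each rival — Avon (27–0), Brookfield (27–0), Jasper (21–6), Dover (22–5), Irvine (14–13) — so Claremont is the Condorcet winner.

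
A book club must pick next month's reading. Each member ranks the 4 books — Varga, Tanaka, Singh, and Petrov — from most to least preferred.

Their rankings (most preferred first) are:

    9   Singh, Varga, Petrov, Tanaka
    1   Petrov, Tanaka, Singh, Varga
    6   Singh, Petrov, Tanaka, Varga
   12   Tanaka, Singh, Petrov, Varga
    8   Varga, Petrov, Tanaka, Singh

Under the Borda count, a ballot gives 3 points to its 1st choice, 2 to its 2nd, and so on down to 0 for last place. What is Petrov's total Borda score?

Borda scores:
  Varga: 9·2 + 0 + 6·0 + 12·0 + 8·3 = 42
  Tanaka: 9·0 + 2 + 6·1 + 12·3 + 8·1 = 52
  Singh: 9·3 + 1 + 6·3 + 12·2 + 8·0 = 70
  Petrov: 9·1 + 3 + 6·2 + 12·1 + 8·2 = 52

52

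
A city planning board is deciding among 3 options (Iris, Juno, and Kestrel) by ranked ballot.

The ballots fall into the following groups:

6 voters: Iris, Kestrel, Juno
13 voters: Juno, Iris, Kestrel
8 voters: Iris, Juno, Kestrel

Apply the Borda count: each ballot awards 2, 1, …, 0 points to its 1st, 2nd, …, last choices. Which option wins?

Borda scores:
  Iris: 6·2 + 13·1 + 8·2 = 41
  Juno: 6·0 + 13·2 + 8·1 = 34
  Kestrel: 6·1 + 13·0 + 8·0 = 6
Iris has the highest total.

Iris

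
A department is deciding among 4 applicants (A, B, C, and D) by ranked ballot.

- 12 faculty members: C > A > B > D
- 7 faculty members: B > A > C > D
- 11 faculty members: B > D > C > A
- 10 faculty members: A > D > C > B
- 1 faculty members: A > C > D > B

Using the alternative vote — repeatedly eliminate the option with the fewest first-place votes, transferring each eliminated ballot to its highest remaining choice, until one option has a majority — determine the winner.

Round 1: B 18, C 12, A 11, D 0. D has the fewest and is eliminated.
Round 2: B 18, C 12, A 11. A has the fewest and is eliminated.
Round 3: C 23, B 18. C has a majority.

C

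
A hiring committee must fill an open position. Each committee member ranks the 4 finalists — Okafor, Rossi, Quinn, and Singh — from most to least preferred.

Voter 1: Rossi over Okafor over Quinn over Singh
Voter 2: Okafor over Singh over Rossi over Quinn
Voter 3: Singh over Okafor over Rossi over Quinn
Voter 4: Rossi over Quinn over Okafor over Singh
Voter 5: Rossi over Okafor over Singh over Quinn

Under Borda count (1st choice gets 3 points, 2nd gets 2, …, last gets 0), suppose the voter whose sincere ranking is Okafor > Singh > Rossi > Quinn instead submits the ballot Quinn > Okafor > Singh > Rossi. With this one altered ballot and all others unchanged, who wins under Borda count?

Rossi

Borda totals with the altered ballot: Okafor 9, Rossi 10, Quinn 6, Singh 5.
The winner is unchanged: still Rossi.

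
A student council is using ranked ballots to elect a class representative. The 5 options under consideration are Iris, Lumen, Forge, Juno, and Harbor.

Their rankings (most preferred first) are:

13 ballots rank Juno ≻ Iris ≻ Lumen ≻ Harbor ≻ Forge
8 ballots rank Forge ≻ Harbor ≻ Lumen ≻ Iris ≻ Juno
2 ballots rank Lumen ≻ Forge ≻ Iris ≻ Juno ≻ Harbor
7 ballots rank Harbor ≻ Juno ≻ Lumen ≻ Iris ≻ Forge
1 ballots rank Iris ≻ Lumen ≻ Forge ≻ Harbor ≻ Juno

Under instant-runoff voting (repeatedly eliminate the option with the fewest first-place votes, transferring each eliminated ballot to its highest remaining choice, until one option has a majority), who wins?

Juno

Round 1: Juno 13, Forge 8, Harbor 7, Lumen 2, Iris 1. Iris has the fewest and is eliminated.
Round 2: Juno 13, Forge 8, Harbor 7, Lumen 3. Lumen has the fewest and is eliminated.
Round 3: Juno 13, Forge 11, Harbor 7. Harbor has the fewest and is eliminated.
Round 4: Juno 20, Forge 11. Juno has a majority.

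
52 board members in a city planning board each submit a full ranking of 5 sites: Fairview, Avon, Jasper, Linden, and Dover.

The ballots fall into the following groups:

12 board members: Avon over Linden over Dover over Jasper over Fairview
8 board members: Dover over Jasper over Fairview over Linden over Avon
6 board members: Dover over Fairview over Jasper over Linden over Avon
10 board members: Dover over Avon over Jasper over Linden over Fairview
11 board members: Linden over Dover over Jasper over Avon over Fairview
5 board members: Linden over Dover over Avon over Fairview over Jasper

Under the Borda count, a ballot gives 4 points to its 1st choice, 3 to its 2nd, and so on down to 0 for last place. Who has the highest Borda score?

Dover

Borda scores:
  Fairview: 12·0 + 8·2 + 6·3 + 10·0 + 11·0 + 5·1 = 39
  Avon: 12·4 + 8·0 + 6·0 + 10·3 + 11·1 + 5·2 = 99
  Jasper: 12·1 + 8·3 + 6·2 + 10·2 + 11·2 + 5·0 = 90
  Linden: 12·3 + 8·1 + 6·1 + 10·1 + 11·4 + 5·4 = 124
  Dover: 12·2 + 8·4 + 6·4 + 10·4 + 11·3 + 5·3 = 168
Dover has the highest total.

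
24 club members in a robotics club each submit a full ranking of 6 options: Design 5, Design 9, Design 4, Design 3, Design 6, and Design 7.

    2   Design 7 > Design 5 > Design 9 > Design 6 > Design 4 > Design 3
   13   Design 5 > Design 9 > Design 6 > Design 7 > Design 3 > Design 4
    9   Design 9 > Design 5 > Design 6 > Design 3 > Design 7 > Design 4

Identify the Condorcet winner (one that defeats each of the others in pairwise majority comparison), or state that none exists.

Design 5

Head-to-head results (24 voters total):
Design 5 vs Design 9: Design 5 wins 15–9.
Design 5 vs Design 4: Design 5 wins 24–0.
Design 5 vs Design 3: Design 5 wins 24–0.
Design 5 vs Design 6: Design 5 wins 24–0.
Design 5 vs Design 7: Design 5 wins 22–2.
Design 9 vs Design 4: Design 9 wins 24–0.
Design 9 vs Design 3: Design 9 wins 24–0.
Design 9 vs Design 6: Design 9 wins 24–0.
Design 9 vs Design 7: Design 9 wins 22–2.
Design 4 vs Design 3: Design 3 wins 22–2.
Design 4 vs Design 6: Design 6 wins 24–0.
Design 4 vs Design 7: Design 7 wins 24–0.
Design 3 vs Design 6: Design 6 wins 24–0.
Design 3 vs Design 7: Design 7 wins 15–9.
Design 6 vs Design 7: Design 6 wins 22–2.
Design 5 beats each rival — Design 9 (15–9), Design 4 (24–0), Design 3 (24–0), Design 6 (24–0), Design 7 (22–2) — so Design 5 is the Condorcet winner.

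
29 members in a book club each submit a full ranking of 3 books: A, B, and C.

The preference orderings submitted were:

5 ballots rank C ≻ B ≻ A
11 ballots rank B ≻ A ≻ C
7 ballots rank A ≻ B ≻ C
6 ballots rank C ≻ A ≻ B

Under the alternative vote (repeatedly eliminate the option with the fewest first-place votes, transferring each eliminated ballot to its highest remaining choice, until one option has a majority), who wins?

Round 1: B 11, C 11, A 7. A has the fewest and is eliminated.
Round 2: B 18, C 11. B has a majority.

B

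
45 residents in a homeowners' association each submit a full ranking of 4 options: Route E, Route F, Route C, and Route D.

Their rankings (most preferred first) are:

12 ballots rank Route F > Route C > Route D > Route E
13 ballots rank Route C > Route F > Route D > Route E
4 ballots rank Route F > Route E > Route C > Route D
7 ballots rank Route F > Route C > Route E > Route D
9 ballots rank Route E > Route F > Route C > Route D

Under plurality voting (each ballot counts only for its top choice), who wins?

First-place vote totals:
  Route E: 9
  Route F: 23
  Route C: 13
  Route D: 0
Route F has the most first-place votes.

Route F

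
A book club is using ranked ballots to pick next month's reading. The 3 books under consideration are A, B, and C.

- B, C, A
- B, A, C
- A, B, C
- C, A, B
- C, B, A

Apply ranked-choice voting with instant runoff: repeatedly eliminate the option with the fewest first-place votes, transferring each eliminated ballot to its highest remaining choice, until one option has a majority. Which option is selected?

Round 1: B 2, C 2, A 1. A has the fewest and is eliminated.
Round 2: B 3, C 2. B has a majority.

B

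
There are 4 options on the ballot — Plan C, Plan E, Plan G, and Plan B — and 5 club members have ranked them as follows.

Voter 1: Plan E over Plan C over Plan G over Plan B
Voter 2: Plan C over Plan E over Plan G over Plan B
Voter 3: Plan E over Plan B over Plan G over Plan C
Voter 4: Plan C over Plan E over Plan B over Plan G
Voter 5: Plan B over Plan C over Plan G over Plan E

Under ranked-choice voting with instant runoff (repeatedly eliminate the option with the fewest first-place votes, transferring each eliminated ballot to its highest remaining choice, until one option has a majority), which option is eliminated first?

Plan G

Round 1: Plan C 2, Plan E 2, Plan B 1, Plan G 0. Plan G has the fewest and is eliminated.
Round 2: Plan C 2, Plan E 2, Plan B 1. Plan B has the fewest and is eliminated.
Round 3: Plan C 3, Plan E 2. Plan C has a majority.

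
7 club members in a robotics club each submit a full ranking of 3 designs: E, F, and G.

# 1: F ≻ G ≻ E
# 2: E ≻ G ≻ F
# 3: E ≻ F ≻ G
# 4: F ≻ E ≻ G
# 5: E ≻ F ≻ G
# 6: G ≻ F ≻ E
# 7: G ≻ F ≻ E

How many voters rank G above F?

Ballots ranking G above F: 3.
Ballots ranking F above G: 4.
So 3 of 7 voters prefer G to F.

3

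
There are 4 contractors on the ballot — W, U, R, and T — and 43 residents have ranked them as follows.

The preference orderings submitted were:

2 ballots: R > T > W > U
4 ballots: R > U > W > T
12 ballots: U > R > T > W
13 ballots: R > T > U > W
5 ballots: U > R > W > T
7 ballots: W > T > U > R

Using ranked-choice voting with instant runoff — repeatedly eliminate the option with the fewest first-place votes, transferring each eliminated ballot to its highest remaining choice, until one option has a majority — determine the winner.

U

Round 1: R 19, U 17, W 7, T 0. T has the fewest and is eliminated.
Round 2: R 19, U 17, W 7. W has the fewest and is eliminated.
Round 3: U 24, R 19. U has a majority.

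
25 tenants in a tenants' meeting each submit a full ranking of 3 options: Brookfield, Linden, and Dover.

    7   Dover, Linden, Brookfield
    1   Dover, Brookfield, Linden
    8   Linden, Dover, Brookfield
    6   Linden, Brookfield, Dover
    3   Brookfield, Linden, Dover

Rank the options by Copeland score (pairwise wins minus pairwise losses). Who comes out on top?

Pairwise results:
  Brookfield vs Linden: Linden wins 21–4.
  Brookfield vs Dover: Dover wins 16–9.
  Linden vs Dover: Linden wins 17–8.
Copeland scores (wins − losses):
  Brookfield: 0 − 2 = -2
  Linden: 2 − 0 = 2
  Dover: 1 − 1 = 0
Linden has the best Copeland score.

Linden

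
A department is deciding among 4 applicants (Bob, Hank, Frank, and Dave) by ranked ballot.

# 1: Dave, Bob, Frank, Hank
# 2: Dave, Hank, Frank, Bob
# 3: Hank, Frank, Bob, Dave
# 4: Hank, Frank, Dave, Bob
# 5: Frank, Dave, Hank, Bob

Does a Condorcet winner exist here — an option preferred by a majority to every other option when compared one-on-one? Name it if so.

None — there is no Condorcet winner

Head-to-head results (5 voters total):
Bob vs Hank: Hank wins 4–1.
Bob vs Frank: Frank wins 4–1.
Bob vs Dave: Dave wins 4–1.
Hank vs Frank: Hank wins 3–2.
Hank vs Dave: Dave wins 3–2.
Frank vs Dave: Frank wins 3–2.
No candidate beats all others: Hank beats Frank beats Dave beats Hank, a majority cycle.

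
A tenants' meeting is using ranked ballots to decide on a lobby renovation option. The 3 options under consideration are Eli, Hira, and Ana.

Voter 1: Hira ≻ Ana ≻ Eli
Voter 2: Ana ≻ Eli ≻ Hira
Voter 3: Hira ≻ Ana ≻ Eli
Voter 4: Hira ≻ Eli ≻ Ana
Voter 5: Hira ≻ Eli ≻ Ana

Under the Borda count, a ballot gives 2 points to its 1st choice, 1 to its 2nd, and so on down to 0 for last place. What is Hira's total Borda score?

Borda scores:
  Eli: 0 + 1 + 0 + 1 + 1 = 3
  Hira: 2 + 0 + 2 + 2 + 2 = 8
  Ana: 1 + 2 + 1 + 0 + 0 = 4

8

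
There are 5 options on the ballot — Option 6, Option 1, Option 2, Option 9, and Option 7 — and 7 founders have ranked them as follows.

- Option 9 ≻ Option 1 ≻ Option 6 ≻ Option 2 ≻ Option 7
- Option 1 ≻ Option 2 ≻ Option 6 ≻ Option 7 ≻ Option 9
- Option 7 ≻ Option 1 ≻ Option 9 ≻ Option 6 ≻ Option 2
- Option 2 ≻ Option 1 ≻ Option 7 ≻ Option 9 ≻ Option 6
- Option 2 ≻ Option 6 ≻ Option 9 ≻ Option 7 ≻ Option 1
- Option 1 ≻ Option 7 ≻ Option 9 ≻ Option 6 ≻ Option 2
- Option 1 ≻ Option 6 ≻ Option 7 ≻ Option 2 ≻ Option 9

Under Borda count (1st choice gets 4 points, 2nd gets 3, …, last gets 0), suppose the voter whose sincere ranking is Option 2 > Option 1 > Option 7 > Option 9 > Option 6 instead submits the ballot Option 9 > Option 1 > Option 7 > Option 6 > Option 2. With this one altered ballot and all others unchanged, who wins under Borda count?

Borda totals with the altered ballot: Option 6 13, Option 1 21, Option 2 9, Option 9 14, Option 7 13.
The winner is unchanged: still Option 1.

Option 1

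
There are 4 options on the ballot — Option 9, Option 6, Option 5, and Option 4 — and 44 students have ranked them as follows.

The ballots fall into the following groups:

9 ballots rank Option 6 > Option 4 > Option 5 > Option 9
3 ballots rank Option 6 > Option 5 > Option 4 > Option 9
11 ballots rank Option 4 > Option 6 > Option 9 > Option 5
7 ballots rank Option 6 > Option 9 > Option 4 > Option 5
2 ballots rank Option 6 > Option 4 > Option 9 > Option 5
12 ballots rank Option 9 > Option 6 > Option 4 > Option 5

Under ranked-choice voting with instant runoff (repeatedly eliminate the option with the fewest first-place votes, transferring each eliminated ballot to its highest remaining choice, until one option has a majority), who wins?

Round 1: Option 6 21, Option 9 12, Option 4 11, Option 5 0. Option 5 has the fewest and is eliminated.
Round 2: Option 6 21, Option 9 12, Option 4 11. Option 4 has the fewest and is eliminated.
Round 3: Option 6 32, Option 9 12. Option 6 has a majority.

Option 6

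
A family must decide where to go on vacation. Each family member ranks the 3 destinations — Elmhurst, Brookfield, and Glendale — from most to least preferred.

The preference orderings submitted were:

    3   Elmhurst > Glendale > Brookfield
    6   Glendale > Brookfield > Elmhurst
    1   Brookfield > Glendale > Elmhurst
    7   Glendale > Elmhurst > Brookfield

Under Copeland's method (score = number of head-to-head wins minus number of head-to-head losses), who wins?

Glendale

Pairwise results:
  Elmhurst vs Brookfield: Elmhurst wins 10–7.
  Elmhurst vs Glendale: Glendale wins 14–3.
  Brookfield vs Glendale: Glendale wins 16–1.
Copeland scores (wins − losses):
  Elmhurst: 1 − 1 = 0
  Brookfield: 0 − 2 = -2
  Glendale: 2 − 0 = 2
Glendale has the best Copeland score.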